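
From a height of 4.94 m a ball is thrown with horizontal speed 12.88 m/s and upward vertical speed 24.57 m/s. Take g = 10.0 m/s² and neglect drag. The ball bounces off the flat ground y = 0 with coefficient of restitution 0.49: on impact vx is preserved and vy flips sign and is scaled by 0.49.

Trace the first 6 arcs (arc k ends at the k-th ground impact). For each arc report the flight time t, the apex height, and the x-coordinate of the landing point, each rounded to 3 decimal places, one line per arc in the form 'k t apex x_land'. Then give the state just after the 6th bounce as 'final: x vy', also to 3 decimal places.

Arc 1: start y=4.940, vy=24.570 → t=5.107, apex=35.124, x_land=65.784, impact vy=-26.504
  bounce: vy ← 0.49·26.504 = 12.987
Arc 2: start y=0.000, vy=12.987 → t=2.597, apex=8.433, x_land=99.239, impact vy=-12.987
  bounce: vy ← 0.49·12.987 = 6.364
Arc 3: start y=0.000, vy=6.364 → t=1.273, apex=2.025, x_land=115.632, impact vy=-6.364
  bounce: vy ← 0.49·6.364 = 3.118
Arc 4: start y=0.000, vy=3.118 → t=0.624, apex=0.486, x_land=123.664, impact vy=-3.118
  bounce: vy ← 0.49·3.118 = 1.528
Arc 5: start y=0.000, vy=1.528 → t=0.306, apex=0.117, x_land=127.600, impact vy=-1.528
  bounce: vy ← 0.49·1.528 = 0.749
Arc 6: start y=0.000, vy=0.749 → t=0.150, apex=0.028, x_land=129.529, impact vy=-0.749
  bounce: vy ← 0.49·0.749 = 0.367

1 5.107 35.124 65.784
2 2.597 8.433 99.239
3 1.273 2.025 115.632
4 0.624 0.486 123.664
5 0.306 0.117 127.600
6 0.150 0.028 129.529
final: 129.529 0.367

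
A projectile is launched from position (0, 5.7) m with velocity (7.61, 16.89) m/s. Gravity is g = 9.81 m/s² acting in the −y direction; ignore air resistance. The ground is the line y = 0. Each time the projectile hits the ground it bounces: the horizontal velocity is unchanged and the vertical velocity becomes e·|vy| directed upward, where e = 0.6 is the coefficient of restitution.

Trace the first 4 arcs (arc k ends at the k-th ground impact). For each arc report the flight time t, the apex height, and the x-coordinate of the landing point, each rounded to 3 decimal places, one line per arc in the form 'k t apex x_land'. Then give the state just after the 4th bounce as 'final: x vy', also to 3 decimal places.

1 3.753 20.240 28.561
2 2.438 7.286 47.111
3 1.463 2.623 58.241
4 0.878 0.944 64.919
final: 64.919 2.583

Arc 1: start y=5.700, vy=16.890 → t=3.753, apex=20.240, x_land=28.561, impact vy=-19.928
  bounce: vy ← 0.6·19.928 = 11.957
Arc 2: start y=0.000, vy=11.957 → t=2.438, apex=7.286, x_land=47.111, impact vy=-11.957
  bounce: vy ← 0.6·11.957 = 7.174
Arc 3: start y=0.000, vy=7.174 → t=1.463, apex=2.623, x_land=58.241, impact vy=-7.174
  bounce: vy ← 0.6·7.174 = 4.304
Arc 4: start y=0.000, vy=4.304 → t=0.878, apex=0.944, x_land=64.919, impact vy=-4.304
  bounce: vy ← 0.6·4.304 = 2.583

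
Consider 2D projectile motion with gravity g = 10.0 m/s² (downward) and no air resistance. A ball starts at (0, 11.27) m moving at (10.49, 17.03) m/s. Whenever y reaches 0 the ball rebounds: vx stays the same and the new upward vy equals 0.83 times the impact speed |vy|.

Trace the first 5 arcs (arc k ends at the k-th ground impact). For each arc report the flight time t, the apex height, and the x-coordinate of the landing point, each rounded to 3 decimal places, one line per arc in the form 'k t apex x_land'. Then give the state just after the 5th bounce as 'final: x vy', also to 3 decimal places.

Arc 1: start y=11.270, vy=17.030 → t=3.973, apex=25.771, x_land=41.680, impact vy=-22.703
  bounce: vy ← 0.83·22.703 = 18.843
Arc 2: start y=0.000, vy=18.843 → t=3.769, apex=17.754, x_land=81.213, impact vy=-18.843
  bounce: vy ← 0.83·18.843 = 15.640
Arc 3: start y=0.000, vy=15.640 → t=3.128, apex=12.231, x_land=114.026, impact vy=-15.640
  bounce: vy ← 0.83·15.640 = 12.981
Arc 4: start y=0.000, vy=12.981 → t=2.596, apex=8.426, x_land=141.261, impact vy=-12.981
  bounce: vy ← 0.83·12.981 = 10.774
Arc 5: start y=0.000, vy=10.774 → t=2.155, apex=5.804, x_land=163.865, impact vy=-10.774
  bounce: vy ← 0.83·10.774 = 8.943

1 3.973 25.771 41.680
2 3.769 17.754 81.213
3 3.128 12.231 114.026
4 2.596 8.426 141.261
5 2.155 5.804 163.865
final: 163.865 8.943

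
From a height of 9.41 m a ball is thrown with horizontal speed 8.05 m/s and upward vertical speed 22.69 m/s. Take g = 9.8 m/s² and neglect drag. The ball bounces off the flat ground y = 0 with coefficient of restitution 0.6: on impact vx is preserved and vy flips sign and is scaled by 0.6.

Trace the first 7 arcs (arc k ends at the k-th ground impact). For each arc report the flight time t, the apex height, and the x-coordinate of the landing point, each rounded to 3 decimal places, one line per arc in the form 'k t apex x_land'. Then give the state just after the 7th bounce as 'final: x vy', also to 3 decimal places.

Arc 1: start y=9.410, vy=22.690 → t=5.014, apex=35.677, x_land=40.360, impact vy=-26.444
  bounce: vy ← 0.6·26.444 = 15.866
Arc 2: start y=0.000, vy=15.866 → t=3.238, apex=12.844, x_land=66.426, impact vy=-15.866
  bounce: vy ← 0.6·15.866 = 9.520
Arc 3: start y=0.000, vy=9.520 → t=1.943, apex=4.624, x_land=82.065, impact vy=-9.520
  bounce: vy ← 0.6·9.520 = 5.712
Arc 4: start y=0.000, vy=5.712 → t=1.166, apex=1.665, x_land=91.449, impact vy=-5.712
  bounce: vy ← 0.6·5.712 = 3.427
Arc 5: start y=0.000, vy=3.427 → t=0.699, apex=0.599, x_land=97.079, impact vy=-3.427
  bounce: vy ← 0.6·3.427 = 2.056
Arc 6: start y=0.000, vy=2.056 → t=0.420, apex=0.216, x_land=100.458, impact vy=-2.056
  bounce: vy ← 0.6·2.056 = 1.234
Arc 7: start y=0.000, vy=1.234 → t=0.252, apex=0.078, x_land=102.484, impact vy=-1.234
  bounce: vy ← 0.6·1.234 = 0.740

1 5.014 35.677 40.360
2 3.238 12.844 66.426
3 1.943 4.624 82.065
4 1.166 1.665 91.449
5 0.699 0.599 97.079
6 0.420 0.216 100.458
7 0.252 0.078 102.484
final: 102.484 0.740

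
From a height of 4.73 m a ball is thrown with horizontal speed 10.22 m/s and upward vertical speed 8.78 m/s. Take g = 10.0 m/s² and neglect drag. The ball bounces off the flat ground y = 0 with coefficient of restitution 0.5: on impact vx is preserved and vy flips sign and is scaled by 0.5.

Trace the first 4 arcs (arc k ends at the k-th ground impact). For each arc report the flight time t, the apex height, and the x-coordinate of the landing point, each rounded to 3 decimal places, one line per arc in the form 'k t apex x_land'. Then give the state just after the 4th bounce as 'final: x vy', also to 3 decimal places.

1 2.188 8.584 22.364
2 1.310 2.146 35.756
3 0.655 0.537 42.451
4 0.328 0.134 45.799
final: 45.799 0.819

Arc 1: start y=4.730, vy=8.780 → t=2.188, apex=8.584, x_land=22.364, impact vy=-13.103
  bounce: vy ← 0.5·13.103 = 6.551
Arc 2: start y=0.000, vy=6.551 → t=1.310, apex=2.146, x_land=35.756, impact vy=-6.551
  bounce: vy ← 0.5·6.551 = 3.276
Arc 3: start y=0.000, vy=3.276 → t=0.655, apex=0.537, x_land=42.451, impact vy=-3.276
  bounce: vy ← 0.5·3.276 = 1.638
Arc 4: start y=0.000, vy=1.638 → t=0.328, apex=0.134, x_land=45.799, impact vy=-1.638
  bounce: vy ← 0.5·1.638 = 0.819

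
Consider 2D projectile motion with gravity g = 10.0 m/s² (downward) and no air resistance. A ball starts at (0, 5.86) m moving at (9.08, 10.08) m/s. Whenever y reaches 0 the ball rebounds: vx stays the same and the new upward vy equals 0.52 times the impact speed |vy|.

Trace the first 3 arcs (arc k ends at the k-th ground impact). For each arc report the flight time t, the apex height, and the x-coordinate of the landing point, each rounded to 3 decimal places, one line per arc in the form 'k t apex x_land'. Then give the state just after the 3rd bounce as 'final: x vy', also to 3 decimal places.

1 2.487 10.940 22.584
2 1.538 2.958 36.552
3 0.800 0.800 43.816
final: 43.816 2.080

Arc 1: start y=5.860, vy=10.080 → t=2.487, apex=10.940, x_land=22.584, impact vy=-14.792
  bounce: vy ← 0.52·14.792 = 7.692
Arc 2: start y=0.000, vy=7.692 → t=1.538, apex=2.958, x_land=36.552, impact vy=-7.692
  bounce: vy ← 0.52·7.692 = 4.000
Arc 3: start y=0.000, vy=4.000 → t=0.800, apex=0.800, x_land=43.816, impact vy=-4.000
  bounce: vy ← 0.52·4.000 = 2.080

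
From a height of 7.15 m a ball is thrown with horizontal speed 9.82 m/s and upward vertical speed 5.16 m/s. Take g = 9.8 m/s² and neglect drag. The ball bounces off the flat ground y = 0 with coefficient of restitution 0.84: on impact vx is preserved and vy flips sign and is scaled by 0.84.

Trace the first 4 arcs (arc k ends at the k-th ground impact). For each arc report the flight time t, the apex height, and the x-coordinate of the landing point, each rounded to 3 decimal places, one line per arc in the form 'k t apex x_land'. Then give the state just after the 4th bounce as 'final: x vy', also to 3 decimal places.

1 1.844 8.508 18.111
2 2.214 6.004 39.850
3 1.860 4.236 58.111
4 1.562 2.989 73.451
final: 73.451 6.429

Arc 1: start y=7.150, vy=5.160 → t=1.844, apex=8.508, x_land=18.111, impact vy=-12.914
  bounce: vy ← 0.84·12.914 = 10.848
Arc 2: start y=0.000, vy=10.848 → t=2.214, apex=6.004, x_land=39.850, impact vy=-10.848
  bounce: vy ← 0.84·10.848 = 9.112
Arc 3: start y=0.000, vy=9.112 → t=1.860, apex=4.236, x_land=58.111, impact vy=-9.112
  bounce: vy ← 0.84·9.112 = 7.654
Arc 4: start y=0.000, vy=7.654 → t=1.562, apex=2.989, x_land=73.451, impact vy=-7.654
  bounce: vy ← 0.84·7.654 = 6.429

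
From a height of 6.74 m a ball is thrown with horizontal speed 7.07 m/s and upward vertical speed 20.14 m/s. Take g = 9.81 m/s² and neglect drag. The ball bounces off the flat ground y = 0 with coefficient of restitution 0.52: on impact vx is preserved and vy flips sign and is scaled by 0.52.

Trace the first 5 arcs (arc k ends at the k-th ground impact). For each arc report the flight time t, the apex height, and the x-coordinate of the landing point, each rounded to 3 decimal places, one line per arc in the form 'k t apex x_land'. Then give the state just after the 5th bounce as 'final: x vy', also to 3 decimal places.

Arc 1: start y=6.740, vy=20.140 → t=4.417, apex=27.414, x_land=31.229, impact vy=-23.192
  bounce: vy ← 0.52·23.192 = 12.060
Arc 2: start y=0.000, vy=12.060 → t=2.459, apex=7.413, x_land=48.612, impact vy=-12.060
  bounce: vy ← 0.52·12.060 = 6.271
Arc 3: start y=0.000, vy=6.271 → t=1.279, apex=2.004, x_land=57.651, impact vy=-6.271
  bounce: vy ← 0.52·6.271 = 3.261
Arc 4: start y=0.000, vy=3.261 → t=0.665, apex=0.542, x_land=62.351, impact vy=-3.261
  bounce: vy ← 0.52·3.261 = 1.696
Arc 5: start y=0.000, vy=1.696 → t=0.346, apex=0.147, x_land=64.795, impact vy=-1.696
  bounce: vy ← 0.52·1.696 = 0.882

1 4.417 27.414 31.229
2 2.459 7.413 48.612
3 1.279 2.004 57.651
4 0.665 0.542 62.351
5 0.346 0.147 64.795
final: 64.795 0.882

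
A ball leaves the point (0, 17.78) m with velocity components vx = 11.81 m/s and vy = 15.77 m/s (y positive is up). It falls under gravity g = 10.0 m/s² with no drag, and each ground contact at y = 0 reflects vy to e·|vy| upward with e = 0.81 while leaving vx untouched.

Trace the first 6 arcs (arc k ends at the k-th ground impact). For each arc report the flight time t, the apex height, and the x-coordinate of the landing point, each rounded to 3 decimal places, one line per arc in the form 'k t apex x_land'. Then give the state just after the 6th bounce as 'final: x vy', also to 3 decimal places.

1 4.035 30.215 47.656
2 3.982 19.824 94.688
3 3.226 13.006 132.783
4 2.613 8.534 163.640
5 2.116 5.599 188.635
6 1.714 3.673 208.880
final: 208.880 6.943

Arc 1: start y=17.780, vy=15.770 → t=4.035, apex=30.215, x_land=47.656, impact vy=-24.582
  bounce: vy ← 0.81·24.582 = 19.912
Arc 2: start y=0.000, vy=19.912 → t=3.982, apex=19.824, x_land=94.688, impact vy=-19.912
  bounce: vy ← 0.81·19.912 = 16.128
Arc 3: start y=0.000, vy=16.128 → t=3.226, apex=13.006, x_land=132.783, impact vy=-16.128
  bounce: vy ← 0.81·16.128 = 13.064
Arc 4: start y=0.000, vy=13.064 → t=2.613, apex=8.534, x_land=163.640, impact vy=-13.064
  bounce: vy ← 0.81·13.064 = 10.582
Arc 5: start y=0.000, vy=10.582 → t=2.116, apex=5.599, x_land=188.635, impact vy=-10.582
  bounce: vy ← 0.81·10.582 = 8.571
Arc 6: start y=0.000, vy=8.571 → t=1.714, apex=3.673, x_land=208.880, impact vy=-8.571
  bounce: vy ← 0.81·8.571 = 6.943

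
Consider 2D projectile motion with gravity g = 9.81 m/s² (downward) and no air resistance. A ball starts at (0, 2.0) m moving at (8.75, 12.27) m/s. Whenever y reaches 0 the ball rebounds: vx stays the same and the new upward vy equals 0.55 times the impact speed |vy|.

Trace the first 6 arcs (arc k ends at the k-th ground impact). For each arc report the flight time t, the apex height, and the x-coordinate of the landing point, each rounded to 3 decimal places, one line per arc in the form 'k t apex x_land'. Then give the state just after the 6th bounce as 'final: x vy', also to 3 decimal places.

Arc 1: start y=2.000, vy=12.270 → t=2.655, apex=9.673, x_land=23.232, impact vy=-13.777
  bounce: vy ← 0.55·13.777 = 7.577
Arc 2: start y=0.000, vy=7.577 → t=1.545, apex=2.926, x_land=36.749, impact vy=-7.577
  bounce: vy ← 0.55·7.577 = 4.167
Arc 3: start y=0.000, vy=4.167 → t=0.850, apex=0.885, x_land=44.183, impact vy=-4.167
  bounce: vy ← 0.55·4.167 = 2.292
Arc 4: start y=0.000, vy=2.292 → t=0.467, apex=0.268, x_land=48.272, impact vy=-2.292
  bounce: vy ← 0.55·2.292 = 1.261
Arc 5: start y=0.000, vy=1.261 → t=0.257, apex=0.081, x_land=50.521, impact vy=-1.261
  bounce: vy ← 0.55·1.261 = 0.693
Arc 6: start y=0.000, vy=0.693 → t=0.141, apex=0.025, x_land=51.758, impact vy=-0.693
  bounce: vy ← 0.55·0.693 = 0.381

1 2.655 9.673 23.232
2 1.545 2.926 36.749
3 0.850 0.885 44.183
4 0.467 0.268 48.272
5 0.257 0.081 50.521
6 0.141 0.025 51.758
final: 51.758 0.381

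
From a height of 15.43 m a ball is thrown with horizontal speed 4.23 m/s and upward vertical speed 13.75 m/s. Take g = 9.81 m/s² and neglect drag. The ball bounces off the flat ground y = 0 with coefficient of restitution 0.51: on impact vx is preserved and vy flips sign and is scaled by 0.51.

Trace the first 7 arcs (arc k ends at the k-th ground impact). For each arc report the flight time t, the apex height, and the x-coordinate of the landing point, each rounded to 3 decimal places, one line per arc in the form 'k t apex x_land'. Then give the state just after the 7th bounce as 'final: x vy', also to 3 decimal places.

Arc 1: start y=15.430, vy=13.750 → t=3.662, apex=25.066, x_land=15.491, impact vy=-22.177
  bounce: vy ← 0.51·22.177 = 11.310
Arc 2: start y=0.000, vy=11.310 → t=2.306, apex=6.520, x_land=25.245, impact vy=-11.310
  bounce: vy ← 0.51·11.310 = 5.768
Arc 3: start y=0.000, vy=5.768 → t=1.176, apex=1.696, x_land=30.219, impact vy=-5.768
  bounce: vy ← 0.51·5.768 = 2.942
Arc 4: start y=0.000, vy=2.942 → t=0.600, apex=0.441, x_land=32.756, impact vy=-2.942
  bounce: vy ← 0.51·2.942 = 1.500
Arc 5: start y=0.000, vy=1.500 → t=0.306, apex=0.115, x_land=34.050, impact vy=-1.500
  bounce: vy ← 0.51·1.500 = 0.765
Arc 6: start y=0.000, vy=0.765 → t=0.156, apex=0.030, x_land=34.710, impact vy=-0.765
  bounce: vy ← 0.51·0.765 = 0.390
Arc 7: start y=0.000, vy=0.390 → t=0.080, apex=0.008, x_land=35.046, impact vy=-0.390
  bounce: vy ← 0.51·0.390 = 0.199

1 3.662 25.066 15.491
2 2.306 6.520 25.245
3 1.176 1.696 30.219
4 0.600 0.441 32.756
5 0.306 0.115 34.050
6 0.156 0.030 34.710
7 0.080 0.008 35.046
final: 35.046 0.199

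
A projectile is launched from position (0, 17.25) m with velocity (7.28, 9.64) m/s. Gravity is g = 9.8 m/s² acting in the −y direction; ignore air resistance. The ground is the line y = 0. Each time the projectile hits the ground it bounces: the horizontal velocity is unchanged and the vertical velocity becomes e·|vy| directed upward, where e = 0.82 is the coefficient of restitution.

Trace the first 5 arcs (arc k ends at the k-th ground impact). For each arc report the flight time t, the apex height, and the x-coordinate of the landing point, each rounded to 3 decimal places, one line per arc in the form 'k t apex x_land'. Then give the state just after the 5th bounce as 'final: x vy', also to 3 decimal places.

Arc 1: start y=17.250, vy=9.640 → t=3.102, apex=21.991, x_land=22.584, impact vy=-20.761
  bounce: vy ← 0.82·20.761 = 17.024
Arc 2: start y=0.000, vy=17.024 → t=3.474, apex=14.787, x_land=47.877, impact vy=-17.024
  bounce: vy ← 0.82·17.024 = 13.960
Arc 3: start y=0.000, vy=13.960 → t=2.849, apex=9.943, x_land=68.617, impact vy=-13.960
  bounce: vy ← 0.82·13.960 = 11.447
Arc 4: start y=0.000, vy=11.447 → t=2.336, apex=6.686, x_land=85.624, impact vy=-11.447
  bounce: vy ← 0.82·11.447 = 9.387
Arc 5: start y=0.000, vy=9.387 → t=1.916, apex=4.495, x_land=99.570, impact vy=-9.387
  bounce: vy ← 0.82·9.387 = 7.697

1 3.102 21.991 22.584
2 3.474 14.787 47.877
3 2.849 9.943 68.617
4 2.336 6.686 85.624
5 1.916 4.495 99.570
final: 99.570 7.697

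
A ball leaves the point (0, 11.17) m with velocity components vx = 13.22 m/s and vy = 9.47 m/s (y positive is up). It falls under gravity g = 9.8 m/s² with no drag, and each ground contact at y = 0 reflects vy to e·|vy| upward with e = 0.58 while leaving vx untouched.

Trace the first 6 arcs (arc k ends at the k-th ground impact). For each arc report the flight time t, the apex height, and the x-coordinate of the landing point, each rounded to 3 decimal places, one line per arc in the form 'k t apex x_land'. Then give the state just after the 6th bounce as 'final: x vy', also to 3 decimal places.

1 2.759 15.746 36.473
2 2.079 5.297 63.963
3 1.206 1.782 79.907
4 0.700 0.599 89.154
5 0.406 0.202 94.518
6 0.235 0.068 97.629
final: 97.629 0.669

Arc 1: start y=11.170, vy=9.470 → t=2.759, apex=15.746, x_land=36.473, impact vy=-17.567
  bounce: vy ← 0.58·17.567 = 10.189
Arc 2: start y=0.000, vy=10.189 → t=2.079, apex=5.297, x_land=63.963, impact vy=-10.189
  bounce: vy ← 0.58·10.189 = 5.910
Arc 3: start y=0.000, vy=5.910 → t=1.206, apex=1.782, x_land=79.907, impact vy=-5.910
  bounce: vy ← 0.58·5.910 = 3.428
Arc 4: start y=0.000, vy=3.428 → t=0.700, apex=0.599, x_land=89.154, impact vy=-3.428
  bounce: vy ← 0.58·3.428 = 1.988
Arc 5: start y=0.000, vy=1.988 → t=0.406, apex=0.202, x_land=94.518, impact vy=-1.988
  bounce: vy ← 0.58·1.988 = 1.153
Arc 6: start y=0.000, vy=1.153 → t=0.235, apex=0.068, x_land=97.629, impact vy=-1.153
  bounce: vy ← 0.58·1.153 = 0.669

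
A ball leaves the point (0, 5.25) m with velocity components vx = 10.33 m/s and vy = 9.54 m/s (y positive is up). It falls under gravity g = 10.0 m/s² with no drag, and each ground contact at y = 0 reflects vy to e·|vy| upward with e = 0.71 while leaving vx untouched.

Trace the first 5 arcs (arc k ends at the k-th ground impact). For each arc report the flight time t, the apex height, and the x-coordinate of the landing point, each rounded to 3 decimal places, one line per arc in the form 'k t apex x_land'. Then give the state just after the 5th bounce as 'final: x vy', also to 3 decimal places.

Arc 1: start y=5.250, vy=9.540 → t=2.354, apex=9.801, x_land=24.317, impact vy=-14.000
  bounce: vy ← 0.71·14.000 = 9.940
Arc 2: start y=0.000, vy=9.940 → t=1.988, apex=4.940, x_land=44.854, impact vy=-9.940
  bounce: vy ← 0.71·9.940 = 7.058
Arc 3: start y=0.000, vy=7.058 → t=1.412, apex=2.490, x_land=59.435, impact vy=-7.058
  bounce: vy ← 0.71·7.058 = 5.011
Arc 4: start y=0.000, vy=5.011 → t=1.002, apex=1.255, x_land=69.787, impact vy=-5.011
  bounce: vy ← 0.71·5.011 = 3.558
Arc 5: start y=0.000, vy=3.558 → t=0.712, apex=0.633, x_land=77.138, impact vy=-3.558
  bounce: vy ← 0.71·3.558 = 2.526

1 2.354 9.801 24.317
2 1.988 4.940 44.854
3 1.412 2.490 59.435
4 1.002 1.255 69.787
5 0.712 0.633 77.138
final: 77.138 2.526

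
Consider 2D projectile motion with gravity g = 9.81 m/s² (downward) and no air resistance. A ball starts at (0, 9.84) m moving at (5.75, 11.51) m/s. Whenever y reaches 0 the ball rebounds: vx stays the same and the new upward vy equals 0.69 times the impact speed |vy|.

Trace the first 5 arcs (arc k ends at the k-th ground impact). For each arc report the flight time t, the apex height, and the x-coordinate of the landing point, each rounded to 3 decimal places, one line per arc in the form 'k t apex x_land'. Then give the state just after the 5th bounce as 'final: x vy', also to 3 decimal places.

1 3.013 16.592 17.322
2 2.538 7.900 31.916
3 1.751 3.761 41.986
4 1.208 1.791 48.934
5 0.834 0.853 53.729
final: 53.729 2.822

Arc 1: start y=9.840, vy=11.510 → t=3.013, apex=16.592, x_land=17.322, impact vy=-18.043
  bounce: vy ← 0.69·18.043 = 12.449
Arc 2: start y=0.000, vy=12.449 → t=2.538, apex=7.900, x_land=31.916, impact vy=-12.449
  bounce: vy ← 0.69·12.449 = 8.590
Arc 3: start y=0.000, vy=8.590 → t=1.751, apex=3.761, x_land=41.986, impact vy=-8.590
  bounce: vy ← 0.69·8.590 = 5.927
Arc 4: start y=0.000, vy=5.927 → t=1.208, apex=1.791, x_land=48.934, impact vy=-5.927
  bounce: vy ← 0.69·5.927 = 4.090
Arc 5: start y=0.000, vy=4.090 → t=0.834, apex=0.853, x_land=53.729, impact vy=-4.090
  bounce: vy ← 0.69·4.090 = 2.822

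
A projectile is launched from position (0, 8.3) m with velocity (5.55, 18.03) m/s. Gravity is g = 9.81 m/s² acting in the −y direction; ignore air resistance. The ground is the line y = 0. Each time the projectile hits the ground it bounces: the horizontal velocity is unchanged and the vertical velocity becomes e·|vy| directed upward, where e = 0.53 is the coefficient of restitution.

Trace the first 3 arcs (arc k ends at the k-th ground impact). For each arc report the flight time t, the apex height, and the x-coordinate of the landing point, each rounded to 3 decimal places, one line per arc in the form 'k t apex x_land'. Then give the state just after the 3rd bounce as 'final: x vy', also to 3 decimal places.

1 4.090 24.869 22.697
2 2.387 6.986 35.944
3 1.265 1.962 42.965
final: 42.965 3.289

Arc 1: start y=8.300, vy=18.030 → t=4.090, apex=24.869, x_land=22.697, impact vy=-22.089
  bounce: vy ← 0.53·22.089 = 11.707
Arc 2: start y=0.000, vy=11.707 → t=2.387, apex=6.986, x_land=35.944, impact vy=-11.707
  bounce: vy ← 0.53·11.707 = 6.205
Arc 3: start y=0.000, vy=6.205 → t=1.265, apex=1.962, x_land=42.965, impact vy=-6.205
  bounce: vy ← 0.53·6.205 = 3.289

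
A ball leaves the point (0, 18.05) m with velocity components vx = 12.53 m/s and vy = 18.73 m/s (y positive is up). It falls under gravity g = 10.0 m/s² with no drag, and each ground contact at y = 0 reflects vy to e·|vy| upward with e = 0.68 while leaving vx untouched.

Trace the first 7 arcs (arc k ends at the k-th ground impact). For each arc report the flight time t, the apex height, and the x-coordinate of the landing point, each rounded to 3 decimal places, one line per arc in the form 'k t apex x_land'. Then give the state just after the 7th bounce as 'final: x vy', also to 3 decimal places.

Arc 1: start y=18.050, vy=18.730 → t=4.541, apex=35.591, x_land=56.899, impact vy=-26.680
  bounce: vy ← 0.68·26.680 = 18.142
Arc 2: start y=0.000, vy=18.142 → t=3.628, apex=16.457, x_land=102.363, impact vy=-18.142
  bounce: vy ← 0.68·18.142 = 12.337
Arc 3: start y=0.000, vy=12.337 → t=2.467, apex=7.610, x_land=133.279, impact vy=-12.337
  bounce: vy ← 0.68·12.337 = 8.389
Arc 4: start y=0.000, vy=8.389 → t=1.678, apex=3.519, x_land=154.302, impact vy=-8.389
  bounce: vy ← 0.68·8.389 = 5.705
Arc 5: start y=0.000, vy=5.705 → t=1.141, apex=1.627, x_land=168.597, impact vy=-5.705
  bounce: vy ← 0.68·5.705 = 3.879
Arc 6: start y=0.000, vy=3.879 → t=0.776, apex=0.752, x_land=178.318, impact vy=-3.879
  bounce: vy ← 0.68·3.879 = 2.638
Arc 7: start y=0.000, vy=2.638 → t=0.528, apex=0.348, x_land=184.928, impact vy=-2.638
  bounce: vy ← 0.68·2.638 = 1.794

1 4.541 35.591 56.899
2 3.628 16.457 102.363
3 2.467 7.610 133.279
4 1.678 3.519 154.302
5 1.141 1.627 168.597
6 0.776 0.752 178.318
7 0.528 0.348 184.928
final: 184.928 1.794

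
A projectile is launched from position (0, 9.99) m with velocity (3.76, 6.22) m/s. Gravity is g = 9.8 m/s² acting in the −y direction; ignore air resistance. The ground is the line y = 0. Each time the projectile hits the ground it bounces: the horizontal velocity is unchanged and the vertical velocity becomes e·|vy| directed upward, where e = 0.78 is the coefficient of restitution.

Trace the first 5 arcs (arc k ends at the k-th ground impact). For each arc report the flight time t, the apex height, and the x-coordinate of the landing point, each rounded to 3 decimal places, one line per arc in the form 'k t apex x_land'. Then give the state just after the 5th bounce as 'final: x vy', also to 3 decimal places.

Arc 1: start y=9.990, vy=6.220 → t=2.197, apex=11.964, x_land=8.262, impact vy=-15.313
  bounce: vy ← 0.78·15.313 = 11.944
Arc 2: start y=0.000, vy=11.944 → t=2.438, apex=7.279, x_land=17.427, impact vy=-11.944
  bounce: vy ← 0.78·11.944 = 9.317
Arc 3: start y=0.000, vy=9.317 → t=1.901, apex=4.428, x_land=24.576, impact vy=-9.317
  bounce: vy ← 0.78·9.317 = 7.267
Arc 4: start y=0.000, vy=7.267 → t=1.483, apex=2.694, x_land=30.152, impact vy=-7.267
  bounce: vy ← 0.78·7.267 = 5.668
Arc 5: start y=0.000, vy=5.668 → t=1.157, apex=1.639, x_land=34.502, impact vy=-5.668
  bounce: vy ← 0.78·5.668 = 4.421

1 2.197 11.964 8.262
2 2.438 7.279 17.427
3 1.901 4.428 24.576
4 1.483 2.694 30.152
5 1.157 1.639 34.502
final: 34.502 4.421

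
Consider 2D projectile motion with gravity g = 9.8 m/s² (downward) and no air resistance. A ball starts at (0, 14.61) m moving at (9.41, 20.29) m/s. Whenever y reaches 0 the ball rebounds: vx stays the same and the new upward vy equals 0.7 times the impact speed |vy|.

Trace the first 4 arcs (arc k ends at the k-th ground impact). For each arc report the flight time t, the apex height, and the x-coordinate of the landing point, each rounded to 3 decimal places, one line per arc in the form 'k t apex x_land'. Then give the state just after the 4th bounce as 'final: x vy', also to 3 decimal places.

Arc 1: start y=14.610, vy=20.290 → t=4.766, apex=35.614, x_land=44.852, impact vy=-26.420
  bounce: vy ← 0.7·26.420 = 18.494
Arc 2: start y=0.000, vy=18.494 → t=3.774, apex=17.451, x_land=80.368, impact vy=-18.494
  bounce: vy ← 0.7·18.494 = 12.946
Arc 3: start y=0.000, vy=12.946 → t=2.642, apex=8.551, x_land=105.230, impact vy=-12.946
  bounce: vy ← 0.7·12.946 = 9.062
Arc 4: start y=0.000, vy=9.062 → t=1.849, apex=4.190, x_land=122.633, impact vy=-9.062
  bounce: vy ← 0.7·9.062 = 6.344

1 4.766 35.614 44.852
2 3.774 17.451 80.368
3 2.642 8.551 105.230
4 1.849 4.190 122.633
final: 122.633 6.344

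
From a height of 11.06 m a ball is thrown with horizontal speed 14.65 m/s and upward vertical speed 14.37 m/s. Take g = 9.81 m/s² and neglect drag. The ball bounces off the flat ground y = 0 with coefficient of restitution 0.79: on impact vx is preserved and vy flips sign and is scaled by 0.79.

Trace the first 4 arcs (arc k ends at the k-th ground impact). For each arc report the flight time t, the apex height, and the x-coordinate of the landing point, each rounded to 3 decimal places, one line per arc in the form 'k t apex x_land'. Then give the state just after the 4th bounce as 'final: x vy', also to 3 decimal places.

1 3.563 21.585 52.192
2 3.314 13.471 100.749
3 2.618 8.407 139.108
4 2.069 5.247 169.413
final: 169.413 8.016

Arc 1: start y=11.060, vy=14.370 → t=3.563, apex=21.585, x_land=52.192, impact vy=-20.579
  bounce: vy ← 0.79·20.579 = 16.257
Arc 2: start y=0.000, vy=16.257 → t=3.314, apex=13.471, x_land=100.749, impact vy=-16.257
  bounce: vy ← 0.79·16.257 = 12.843
Arc 3: start y=0.000, vy=12.843 → t=2.618, apex=8.407, x_land=139.108, impact vy=-12.843
  bounce: vy ← 0.79·12.843 = 10.146
Arc 4: start y=0.000, vy=10.146 → t=2.069, apex=5.247, x_land=169.413, impact vy=-10.146
  bounce: vy ← 0.79·10.146 = 8.016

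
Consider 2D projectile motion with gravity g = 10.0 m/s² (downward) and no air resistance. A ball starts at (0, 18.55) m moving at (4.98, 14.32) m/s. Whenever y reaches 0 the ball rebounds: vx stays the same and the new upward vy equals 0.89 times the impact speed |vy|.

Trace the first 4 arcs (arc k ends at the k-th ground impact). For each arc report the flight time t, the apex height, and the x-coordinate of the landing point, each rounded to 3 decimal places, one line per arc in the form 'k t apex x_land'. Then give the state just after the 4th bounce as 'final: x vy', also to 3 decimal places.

Arc 1: start y=18.550, vy=14.320 → t=3.832, apex=28.803, x_land=19.084, impact vy=-24.001
  bounce: vy ← 0.89·24.001 = 21.361
Arc 2: start y=0.000, vy=21.361 → t=4.272, apex=22.815, x_land=40.360, impact vy=-21.361
  bounce: vy ← 0.89·21.361 = 19.011
Arc 3: start y=0.000, vy=19.011 → t=3.802, apex=18.072, x_land=59.295, impact vy=-19.011
  bounce: vy ← 0.89·19.011 = 16.920
Arc 4: start y=0.000, vy=16.920 → t=3.384, apex=14.315, x_land=76.148, impact vy=-16.920
  bounce: vy ← 0.89·16.920 = 15.059

1 3.832 28.803 19.084
2 4.272 22.815 40.360
3 3.802 18.072 59.295
4 3.384 14.315 76.148
final: 76.148 15.059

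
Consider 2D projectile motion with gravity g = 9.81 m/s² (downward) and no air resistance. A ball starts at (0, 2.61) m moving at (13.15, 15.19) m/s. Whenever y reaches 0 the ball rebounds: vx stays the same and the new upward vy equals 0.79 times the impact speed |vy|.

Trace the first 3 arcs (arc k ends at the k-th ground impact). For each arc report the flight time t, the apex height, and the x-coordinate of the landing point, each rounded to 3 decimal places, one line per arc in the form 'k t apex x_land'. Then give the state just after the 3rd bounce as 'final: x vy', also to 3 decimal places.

1 3.260 14.370 42.870
2 2.704 8.968 78.433
3 2.136 5.597 106.527
final: 106.527 8.279

Arc 1: start y=2.610, vy=15.190 → t=3.260, apex=14.370, x_land=42.870, impact vy=-16.791
  bounce: vy ← 0.79·16.791 = 13.265
Arc 2: start y=0.000, vy=13.265 → t=2.704, apex=8.968, x_land=78.433, impact vy=-13.265
  bounce: vy ← 0.79·13.265 = 10.479
Arc 3: start y=0.000, vy=10.479 → t=2.136, apex=5.597, x_land=106.527, impact vy=-10.479
  bounce: vy ← 0.79·10.479 = 8.279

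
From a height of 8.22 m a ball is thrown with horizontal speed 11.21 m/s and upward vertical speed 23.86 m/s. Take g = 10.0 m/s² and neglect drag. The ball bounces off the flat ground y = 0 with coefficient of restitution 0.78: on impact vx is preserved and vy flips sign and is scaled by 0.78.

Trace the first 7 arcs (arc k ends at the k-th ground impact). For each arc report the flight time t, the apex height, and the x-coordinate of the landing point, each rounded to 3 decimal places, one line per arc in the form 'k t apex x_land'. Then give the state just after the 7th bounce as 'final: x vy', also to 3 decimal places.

Arc 1: start y=8.220, vy=23.860 → t=5.095, apex=36.685, x_land=57.111, impact vy=-27.087
  bounce: vy ← 0.78·27.087 = 21.128
Arc 2: start y=0.000, vy=21.128 → t=4.226, apex=22.319, x_land=104.480, impact vy=-21.128
  bounce: vy ← 0.78·21.128 = 16.480
Arc 3: start y=0.000, vy=16.480 → t=3.296, apex=13.579, x_land=141.427, impact vy=-16.480
  bounce: vy ← 0.78·16.480 = 12.854
Arc 4: start y=0.000, vy=12.854 → t=2.571, apex=8.261, x_land=170.246, impact vy=-12.854
  bounce: vy ← 0.78·12.854 = 10.026
Arc 5: start y=0.000, vy=10.026 → t=2.005, apex=5.026, x_land=192.725, impact vy=-10.026
  bounce: vy ← 0.78·10.026 = 7.820
Arc 6: start y=0.000, vy=7.820 → t=1.564, apex=3.058, x_land=210.259, impact vy=-7.820
  bounce: vy ← 0.78·7.820 = 6.100
Arc 7: start y=0.000, vy=6.100 → t=1.220, apex=1.860, x_land=223.935, impact vy=-6.100
  bounce: vy ← 0.78·6.100 = 4.758

1 5.095 36.685 57.111
2 4.226 22.319 104.480
3 3.296 13.579 141.427
4 2.571 8.261 170.246
5 2.005 5.026 192.725
6 1.564 3.058 210.259
7 1.220 1.860 223.935
final: 223.935 4.758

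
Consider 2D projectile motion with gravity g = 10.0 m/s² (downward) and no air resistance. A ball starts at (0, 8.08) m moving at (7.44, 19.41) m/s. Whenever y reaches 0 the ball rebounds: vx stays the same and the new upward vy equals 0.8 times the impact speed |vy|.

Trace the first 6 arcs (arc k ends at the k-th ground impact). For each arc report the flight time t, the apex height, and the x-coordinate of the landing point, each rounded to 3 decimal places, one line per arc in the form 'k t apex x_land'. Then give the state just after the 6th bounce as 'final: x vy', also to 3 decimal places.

1 4.261 26.917 31.704
2 3.712 17.227 59.324
3 2.970 11.025 81.420
4 2.376 7.056 99.097
5 1.901 4.516 113.238
6 1.521 2.890 124.551
final: 124.551 6.082

Arc 1: start y=8.080, vy=19.410 → t=4.261, apex=26.917, x_land=31.704, impact vy=-23.202
  bounce: vy ← 0.8·23.202 = 18.562
Arc 2: start y=0.000, vy=18.562 → t=3.712, apex=17.227, x_land=59.324, impact vy=-18.562
  bounce: vy ← 0.8·18.562 = 14.849
Arc 3: start y=0.000, vy=14.849 → t=2.970, apex=11.025, x_land=81.420, impact vy=-14.849
  bounce: vy ← 0.8·14.849 = 11.880
Arc 4: start y=0.000, vy=11.880 → t=2.376, apex=7.056, x_land=99.097, impact vy=-11.880
  bounce: vy ← 0.8·11.880 = 9.504
Arc 5: start y=0.000, vy=9.504 → t=1.901, apex=4.516, x_land=113.238, impact vy=-9.504
  bounce: vy ← 0.8·9.504 = 7.603
Arc 6: start y=0.000, vy=7.603 → t=1.521, apex=2.890, x_land=124.551, impact vy=-7.603
  bounce: vy ← 0.8·7.603 = 6.082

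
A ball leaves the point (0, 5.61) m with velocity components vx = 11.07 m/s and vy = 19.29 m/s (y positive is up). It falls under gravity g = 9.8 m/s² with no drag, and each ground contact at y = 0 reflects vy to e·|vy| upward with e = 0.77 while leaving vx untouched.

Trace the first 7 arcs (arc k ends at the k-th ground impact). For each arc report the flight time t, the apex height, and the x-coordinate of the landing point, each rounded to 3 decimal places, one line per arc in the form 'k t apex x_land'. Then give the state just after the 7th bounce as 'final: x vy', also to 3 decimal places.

Arc 1: start y=5.610, vy=19.290 → t=4.209, apex=24.595, x_land=46.591, impact vy=-21.956
  bounce: vy ← 0.77·21.956 = 16.906
Arc 2: start y=0.000, vy=16.906 → t=3.450, apex=14.582, x_land=84.785, impact vy=-16.906
  bounce: vy ← 0.77·16.906 = 13.018
Arc 3: start y=0.000, vy=13.018 → t=2.657, apex=8.646, x_land=114.194, impact vy=-13.018
  bounce: vy ← 0.77·13.018 = 10.024
Arc 4: start y=0.000, vy=10.024 → t=2.046, apex=5.126, x_land=136.839, impact vy=-10.024
  bounce: vy ← 0.77·10.024 = 7.718
Arc 5: start y=0.000, vy=7.718 → t=1.575, apex=3.039, x_land=154.276, impact vy=-7.718
  bounce: vy ← 0.77·7.718 = 5.943
Arc 6: start y=0.000, vy=5.943 → t=1.213, apex=1.802, x_land=167.702, impact vy=-5.943
  bounce: vy ← 0.77·5.943 = 4.576
Arc 7: start y=0.000, vy=4.576 → t=0.934, apex=1.068, x_land=178.040, impact vy=-4.576
  bounce: vy ← 0.77·4.576 = 3.524

1 4.209 24.595 46.591
2 3.450 14.582 84.785
3 2.657 8.646 114.194
4 2.046 5.126 136.839
5 1.575 3.039 154.276
6 1.213 1.802 167.702
7 0.934 1.068 178.040
final: 178.040 3.524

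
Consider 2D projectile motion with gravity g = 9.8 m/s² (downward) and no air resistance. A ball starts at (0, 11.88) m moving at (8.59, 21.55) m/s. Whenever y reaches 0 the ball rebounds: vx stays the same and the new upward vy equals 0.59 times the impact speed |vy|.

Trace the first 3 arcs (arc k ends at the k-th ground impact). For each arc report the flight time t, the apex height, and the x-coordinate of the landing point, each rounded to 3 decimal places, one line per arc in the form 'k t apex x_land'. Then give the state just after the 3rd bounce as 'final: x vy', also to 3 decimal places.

1 4.893 35.574 42.034
2 3.179 12.383 69.346
3 1.876 4.311 85.460
final: 85.460 5.423

Arc 1: start y=11.880, vy=21.550 → t=4.893, apex=35.574, x_land=42.034, impact vy=-26.406
  bounce: vy ← 0.59·26.406 = 15.579
Arc 2: start y=0.000, vy=15.579 → t=3.179, apex=12.383, x_land=69.346, impact vy=-15.579
  bounce: vy ← 0.59·15.579 = 9.192
Arc 3: start y=0.000, vy=9.192 → t=1.876, apex=4.311, x_land=85.460, impact vy=-9.192
  bounce: vy ← 0.59·9.192 = 5.423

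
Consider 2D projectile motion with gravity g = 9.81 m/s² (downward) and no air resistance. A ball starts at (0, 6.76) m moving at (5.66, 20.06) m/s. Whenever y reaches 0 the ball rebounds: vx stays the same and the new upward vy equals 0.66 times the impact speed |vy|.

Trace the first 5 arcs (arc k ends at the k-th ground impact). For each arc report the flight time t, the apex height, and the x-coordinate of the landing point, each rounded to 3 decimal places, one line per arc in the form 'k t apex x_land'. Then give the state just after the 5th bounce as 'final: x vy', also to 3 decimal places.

Arc 1: start y=6.760, vy=20.060 → t=4.403, apex=27.270, x_land=24.919, impact vy=-23.131
  bounce: vy ← 0.66·23.131 = 15.266
Arc 2: start y=0.000, vy=15.266 → t=3.112, apex=11.879, x_land=42.536, impact vy=-15.266
  bounce: vy ← 0.66·15.266 = 10.076
Arc 3: start y=0.000, vy=10.076 → t=2.054, apex=5.174, x_land=54.162, impact vy=-10.076
  bounce: vy ← 0.66·10.076 = 6.650
Arc 4: start y=0.000, vy=6.650 → t=1.356, apex=2.254, x_land=61.836, impact vy=-6.650
  bounce: vy ← 0.66·6.650 = 4.389
Arc 5: start y=0.000, vy=4.389 → t=0.895, apex=0.982, x_land=66.901, impact vy=-4.389
  bounce: vy ← 0.66·4.389 = 2.897

1 4.403 27.270 24.919
2 3.112 11.879 42.536
3 2.054 5.174 54.162
4 1.356 2.254 61.836
5 0.895 0.982 66.901
final: 66.901 2.897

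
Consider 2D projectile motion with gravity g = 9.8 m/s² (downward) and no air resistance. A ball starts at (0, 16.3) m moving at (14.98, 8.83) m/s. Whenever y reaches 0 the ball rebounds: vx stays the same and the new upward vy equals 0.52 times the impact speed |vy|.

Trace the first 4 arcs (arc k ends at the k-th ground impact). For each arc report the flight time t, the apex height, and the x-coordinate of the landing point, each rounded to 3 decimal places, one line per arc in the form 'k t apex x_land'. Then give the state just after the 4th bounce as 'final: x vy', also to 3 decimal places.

Arc 1: start y=16.300, vy=8.830 → t=2.935, apex=20.278, x_land=43.971, impact vy=-19.936
  bounce: vy ← 0.52·19.936 = 10.367
Arc 2: start y=0.000, vy=10.367 → t=2.116, apex=5.483, x_land=75.664, impact vy=-10.367
  bounce: vy ← 0.52·10.367 = 5.391
Arc 3: start y=0.000, vy=5.391 → t=1.100, apex=1.483, x_land=92.144, impact vy=-5.391
  bounce: vy ← 0.52·5.391 = 2.803
Arc 4: start y=0.000, vy=2.803 → t=0.572, apex=0.401, x_land=100.714, impact vy=-2.803
  bounce: vy ← 0.52·2.803 = 1.458

1 2.935 20.278 43.971
2 2.116 5.483 75.664
3 1.100 1.483 92.144
4 0.572 0.401 100.714
final: 100.714 1.458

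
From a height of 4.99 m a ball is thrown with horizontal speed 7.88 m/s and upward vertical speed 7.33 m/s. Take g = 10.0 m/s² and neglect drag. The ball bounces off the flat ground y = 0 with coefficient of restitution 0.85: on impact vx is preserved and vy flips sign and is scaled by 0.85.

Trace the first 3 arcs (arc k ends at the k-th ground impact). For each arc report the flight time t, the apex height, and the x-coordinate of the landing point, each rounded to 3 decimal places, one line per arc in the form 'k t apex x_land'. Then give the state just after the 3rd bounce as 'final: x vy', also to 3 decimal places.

Arc 1: start y=4.990, vy=7.330 → t=1.972, apex=7.676, x_land=15.540, impact vy=-12.391
  bounce: vy ← 0.85·12.391 = 10.532
Arc 2: start y=0.000, vy=10.532 → t=2.106, apex=5.546, x_land=32.138, impact vy=-10.532
  bounce: vy ← 0.85·10.532 = 8.952
Arc 3: start y=0.000, vy=8.952 → t=1.790, apex=4.007, x_land=46.247, impact vy=-8.952
  bounce: vy ← 0.85·8.952 = 7.609

1 1.972 7.676 15.540
2 2.106 5.546 32.138
3 1.790 4.007 46.247
final: 46.247 7.609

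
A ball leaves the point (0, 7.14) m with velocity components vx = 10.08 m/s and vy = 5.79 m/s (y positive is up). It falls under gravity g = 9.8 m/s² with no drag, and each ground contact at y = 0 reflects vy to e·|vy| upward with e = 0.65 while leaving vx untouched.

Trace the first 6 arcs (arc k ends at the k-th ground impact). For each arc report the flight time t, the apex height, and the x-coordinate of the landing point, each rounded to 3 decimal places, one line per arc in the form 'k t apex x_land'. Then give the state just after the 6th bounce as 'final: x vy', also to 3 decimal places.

Arc 1: start y=7.140, vy=5.790 → t=1.935, apex=8.850, x_land=19.502, impact vy=-13.171
  bounce: vy ← 0.65·13.171 = 8.561
Arc 2: start y=0.000, vy=8.561 → t=1.747, apex=3.739, x_land=37.114, impact vy=-8.561
  bounce: vy ← 0.65·8.561 = 5.565
Arc 3: start y=0.000, vy=5.565 → t=1.136, apex=1.580, x_land=48.561, impact vy=-5.565
  bounce: vy ← 0.65·5.565 = 3.617
Arc 4: start y=0.000, vy=3.617 → t=0.738, apex=0.667, x_land=56.002, impact vy=-3.617
  bounce: vy ← 0.65·3.617 = 2.351
Arc 5: start y=0.000, vy=2.351 → t=0.480, apex=0.282, x_land=60.838, impact vy=-2.351
  bounce: vy ← 0.65·2.351 = 1.528
Arc 6: start y=0.000, vy=1.528 → t=0.312, apex=0.119, x_land=63.982, impact vy=-1.528
  bounce: vy ← 0.65·1.528 = 0.993

1 1.935 8.850 19.502
2 1.747 3.739 37.114
3 1.136 1.580 48.561
4 0.738 0.667 56.002
5 0.480 0.282 60.838
6 0.312 0.119 63.982
final: 63.982 0.993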